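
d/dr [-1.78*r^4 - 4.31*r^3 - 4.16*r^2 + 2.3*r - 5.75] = -7.12*r^3 - 12.93*r^2 - 8.32*r + 2.3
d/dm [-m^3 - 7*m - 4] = -3*m^2 - 7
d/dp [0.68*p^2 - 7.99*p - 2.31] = 1.36*p - 7.99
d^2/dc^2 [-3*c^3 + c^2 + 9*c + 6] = 2 - 18*c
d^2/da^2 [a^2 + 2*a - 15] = 2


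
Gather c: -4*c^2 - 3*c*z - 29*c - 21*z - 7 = -4*c^2 + c*(-3*z - 29) - 21*z - 7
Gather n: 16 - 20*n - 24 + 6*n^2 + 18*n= 6*n^2 - 2*n - 8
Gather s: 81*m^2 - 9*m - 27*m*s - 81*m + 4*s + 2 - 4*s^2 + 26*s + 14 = 81*m^2 - 90*m - 4*s^2 + s*(30 - 27*m) + 16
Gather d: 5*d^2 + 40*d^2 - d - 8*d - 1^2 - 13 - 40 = 45*d^2 - 9*d - 54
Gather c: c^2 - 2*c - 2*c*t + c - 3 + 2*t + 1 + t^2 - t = c^2 + c*(-2*t - 1) + t^2 + t - 2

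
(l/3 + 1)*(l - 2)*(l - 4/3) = l^3/3 - l^2/9 - 22*l/9 + 8/3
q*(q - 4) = q^2 - 4*q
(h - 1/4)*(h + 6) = h^2 + 23*h/4 - 3/2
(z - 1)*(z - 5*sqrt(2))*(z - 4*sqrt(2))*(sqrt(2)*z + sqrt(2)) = sqrt(2)*z^4 - 18*z^3 + 39*sqrt(2)*z^2 + 18*z - 40*sqrt(2)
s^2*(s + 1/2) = s^3 + s^2/2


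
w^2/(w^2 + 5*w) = w/(w + 5)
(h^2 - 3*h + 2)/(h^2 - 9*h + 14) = (h - 1)/(h - 7)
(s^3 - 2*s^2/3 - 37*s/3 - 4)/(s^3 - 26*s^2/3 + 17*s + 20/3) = (s + 3)/(s - 5)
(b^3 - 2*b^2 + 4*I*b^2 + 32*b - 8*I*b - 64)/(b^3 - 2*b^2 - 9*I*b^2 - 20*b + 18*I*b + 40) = (b + 8*I)/(b - 5*I)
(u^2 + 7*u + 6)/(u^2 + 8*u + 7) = (u + 6)/(u + 7)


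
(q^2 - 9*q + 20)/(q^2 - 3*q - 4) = (q - 5)/(q + 1)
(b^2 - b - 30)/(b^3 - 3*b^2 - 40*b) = (b - 6)/(b*(b - 8))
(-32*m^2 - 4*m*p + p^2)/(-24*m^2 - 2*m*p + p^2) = (-8*m + p)/(-6*m + p)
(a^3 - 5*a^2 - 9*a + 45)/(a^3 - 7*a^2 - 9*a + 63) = (a - 5)/(a - 7)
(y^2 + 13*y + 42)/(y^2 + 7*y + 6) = (y + 7)/(y + 1)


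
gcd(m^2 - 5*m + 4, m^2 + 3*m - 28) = m - 4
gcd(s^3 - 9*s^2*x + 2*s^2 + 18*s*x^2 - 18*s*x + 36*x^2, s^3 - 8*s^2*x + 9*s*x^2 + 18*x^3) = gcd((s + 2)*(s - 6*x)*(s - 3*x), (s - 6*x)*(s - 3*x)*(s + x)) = s^2 - 9*s*x + 18*x^2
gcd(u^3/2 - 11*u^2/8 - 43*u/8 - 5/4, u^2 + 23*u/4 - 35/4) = 1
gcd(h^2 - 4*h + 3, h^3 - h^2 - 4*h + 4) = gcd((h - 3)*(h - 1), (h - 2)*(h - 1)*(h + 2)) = h - 1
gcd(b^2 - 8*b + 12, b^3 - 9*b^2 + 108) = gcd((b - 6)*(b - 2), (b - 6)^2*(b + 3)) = b - 6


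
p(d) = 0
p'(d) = 0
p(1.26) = 0.00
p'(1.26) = 0.00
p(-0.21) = 0.00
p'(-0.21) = 0.00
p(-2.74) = 0.00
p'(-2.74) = 0.00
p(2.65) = 0.00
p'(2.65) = 0.00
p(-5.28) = 0.00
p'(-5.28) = 0.00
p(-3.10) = 0.00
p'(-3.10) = 0.00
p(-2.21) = 0.00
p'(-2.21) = 0.00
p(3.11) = 0.00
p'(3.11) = 0.00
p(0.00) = 0.00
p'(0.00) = 0.00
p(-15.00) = 0.00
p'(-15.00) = 0.00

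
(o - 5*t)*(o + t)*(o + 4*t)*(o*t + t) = o^4*t + o^3*t - 21*o^2*t^3 - 20*o*t^4 - 21*o*t^3 - 20*t^4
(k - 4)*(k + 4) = k^2 - 16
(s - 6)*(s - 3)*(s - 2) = s^3 - 11*s^2 + 36*s - 36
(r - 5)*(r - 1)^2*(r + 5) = r^4 - 2*r^3 - 24*r^2 + 50*r - 25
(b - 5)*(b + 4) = b^2 - b - 20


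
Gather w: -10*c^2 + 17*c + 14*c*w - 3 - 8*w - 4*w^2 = -10*c^2 + 17*c - 4*w^2 + w*(14*c - 8) - 3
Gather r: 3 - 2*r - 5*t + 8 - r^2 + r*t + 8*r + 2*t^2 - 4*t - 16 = -r^2 + r*(t + 6) + 2*t^2 - 9*t - 5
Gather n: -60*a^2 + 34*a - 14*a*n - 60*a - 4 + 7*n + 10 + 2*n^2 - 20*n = -60*a^2 - 26*a + 2*n^2 + n*(-14*a - 13) + 6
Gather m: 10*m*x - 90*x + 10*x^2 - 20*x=10*m*x + 10*x^2 - 110*x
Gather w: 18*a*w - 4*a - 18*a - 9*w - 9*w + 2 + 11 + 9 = -22*a + w*(18*a - 18) + 22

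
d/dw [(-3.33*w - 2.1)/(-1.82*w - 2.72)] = (9.528792*w + 14.240832)/(1.82*w + 2.72)^3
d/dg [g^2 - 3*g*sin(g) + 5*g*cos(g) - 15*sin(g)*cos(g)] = -5*g*sin(g) - 3*g*cos(g) + 2*g - 3*sin(g) + 5*cos(g) - 15*cos(2*g)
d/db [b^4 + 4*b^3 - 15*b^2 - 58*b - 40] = 4*b^3 + 12*b^2 - 30*b - 58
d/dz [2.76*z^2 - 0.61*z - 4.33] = 5.52*z - 0.61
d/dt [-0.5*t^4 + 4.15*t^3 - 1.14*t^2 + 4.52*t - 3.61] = -2.0*t^3 + 12.45*t^2 - 2.28*t + 4.52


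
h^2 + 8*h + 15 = (h + 3)*(h + 5)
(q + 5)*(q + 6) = q^2 + 11*q + 30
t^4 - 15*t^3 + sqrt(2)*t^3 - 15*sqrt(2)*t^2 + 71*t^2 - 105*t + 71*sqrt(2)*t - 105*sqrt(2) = (t - 7)*(t - 5)*(t - 3)*(t + sqrt(2))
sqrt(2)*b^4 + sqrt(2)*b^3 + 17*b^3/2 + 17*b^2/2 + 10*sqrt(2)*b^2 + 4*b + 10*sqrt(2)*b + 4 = (b + 1)*(b + 2*sqrt(2))^2*(sqrt(2)*b + 1/2)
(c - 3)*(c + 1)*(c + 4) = c^3 + 2*c^2 - 11*c - 12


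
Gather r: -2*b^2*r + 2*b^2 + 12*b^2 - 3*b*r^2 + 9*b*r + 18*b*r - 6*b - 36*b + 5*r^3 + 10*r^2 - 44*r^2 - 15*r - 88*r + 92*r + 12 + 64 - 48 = 14*b^2 - 42*b + 5*r^3 + r^2*(-3*b - 34) + r*(-2*b^2 + 27*b - 11) + 28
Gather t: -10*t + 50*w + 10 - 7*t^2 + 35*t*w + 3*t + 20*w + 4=-7*t^2 + t*(35*w - 7) + 70*w + 14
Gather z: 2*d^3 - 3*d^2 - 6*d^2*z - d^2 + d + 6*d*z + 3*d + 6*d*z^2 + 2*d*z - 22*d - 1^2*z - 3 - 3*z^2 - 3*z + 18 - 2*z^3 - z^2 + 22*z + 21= 2*d^3 - 4*d^2 - 18*d - 2*z^3 + z^2*(6*d - 4) + z*(-6*d^2 + 8*d + 18) + 36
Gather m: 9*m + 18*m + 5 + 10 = 27*m + 15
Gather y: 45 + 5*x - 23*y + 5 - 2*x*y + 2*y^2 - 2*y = 5*x + 2*y^2 + y*(-2*x - 25) + 50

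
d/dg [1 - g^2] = -2*g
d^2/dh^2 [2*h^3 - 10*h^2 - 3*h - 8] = 12*h - 20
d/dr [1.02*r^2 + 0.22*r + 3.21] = 2.04*r + 0.22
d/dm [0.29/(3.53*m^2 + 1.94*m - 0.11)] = (-2.0474*m - 0.5626)/(3.53*m^2 + 1.94*m - 0.11)^2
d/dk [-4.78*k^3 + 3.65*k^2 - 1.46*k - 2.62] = -14.34*k^2 + 7.3*k - 1.46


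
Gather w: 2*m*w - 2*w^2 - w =-2*w^2 + w*(2*m - 1)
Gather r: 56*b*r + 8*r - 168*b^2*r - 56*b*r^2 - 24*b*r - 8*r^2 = r^2*(-56*b - 8) + r*(-168*b^2 + 32*b + 8)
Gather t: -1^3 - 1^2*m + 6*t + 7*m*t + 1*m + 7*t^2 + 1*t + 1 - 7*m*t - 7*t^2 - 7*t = 0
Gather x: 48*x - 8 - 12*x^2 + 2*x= -12*x^2 + 50*x - 8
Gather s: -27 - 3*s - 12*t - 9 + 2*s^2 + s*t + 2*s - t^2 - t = 2*s^2 + s*(t - 1) - t^2 - 13*t - 36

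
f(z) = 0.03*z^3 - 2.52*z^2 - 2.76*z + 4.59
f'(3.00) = -17.07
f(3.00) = -25.56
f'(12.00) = -50.28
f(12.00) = -339.57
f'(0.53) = -5.41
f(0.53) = 2.42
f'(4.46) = -23.45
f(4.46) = -55.18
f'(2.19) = -13.37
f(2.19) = -13.23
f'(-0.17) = -1.90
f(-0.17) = 4.99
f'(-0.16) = -1.95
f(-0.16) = 4.97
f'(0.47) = -5.11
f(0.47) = 2.74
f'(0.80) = -6.73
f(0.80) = 0.78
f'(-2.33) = 9.47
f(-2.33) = -3.04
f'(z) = 0.09*z^2 - 5.04*z - 2.76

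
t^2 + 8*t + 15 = (t + 3)*(t + 5)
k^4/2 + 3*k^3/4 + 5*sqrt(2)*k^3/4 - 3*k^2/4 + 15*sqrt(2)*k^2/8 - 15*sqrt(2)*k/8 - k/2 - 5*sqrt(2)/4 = (k/2 + 1)*(k - 1)*(k + 1/2)*(k + 5*sqrt(2)/2)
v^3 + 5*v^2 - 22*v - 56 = (v - 4)*(v + 2)*(v + 7)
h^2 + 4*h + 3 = (h + 1)*(h + 3)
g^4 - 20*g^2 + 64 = (g - 4)*(g - 2)*(g + 2)*(g + 4)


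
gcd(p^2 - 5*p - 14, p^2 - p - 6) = p + 2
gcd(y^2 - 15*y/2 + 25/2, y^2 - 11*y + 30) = y - 5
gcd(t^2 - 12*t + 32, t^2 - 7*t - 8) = t - 8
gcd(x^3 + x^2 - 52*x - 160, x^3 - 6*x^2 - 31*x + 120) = x^2 - 3*x - 40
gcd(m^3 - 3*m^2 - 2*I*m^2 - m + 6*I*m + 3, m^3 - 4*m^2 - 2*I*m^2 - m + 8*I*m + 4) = m^2 - 2*I*m - 1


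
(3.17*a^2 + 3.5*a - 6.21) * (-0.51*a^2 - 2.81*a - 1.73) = -1.6167*a^4 - 10.6927*a^3 - 12.152*a^2 + 11.3951*a + 10.7433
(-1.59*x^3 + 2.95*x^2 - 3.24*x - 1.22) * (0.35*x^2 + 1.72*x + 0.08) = -0.5565*x^5 - 1.7023*x^4 + 3.8128*x^3 - 5.7638*x^2 - 2.3576*x - 0.0976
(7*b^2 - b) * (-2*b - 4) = -14*b^3 - 26*b^2 + 4*b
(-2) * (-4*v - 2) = 8*v + 4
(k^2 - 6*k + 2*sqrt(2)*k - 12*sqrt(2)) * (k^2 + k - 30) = k^4 - 5*k^3 + 2*sqrt(2)*k^3 - 36*k^2 - 10*sqrt(2)*k^2 - 72*sqrt(2)*k + 180*k + 360*sqrt(2)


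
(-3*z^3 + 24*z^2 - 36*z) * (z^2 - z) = -3*z^5 + 27*z^4 - 60*z^3 + 36*z^2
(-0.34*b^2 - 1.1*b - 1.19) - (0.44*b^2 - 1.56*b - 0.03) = -0.78*b^2 + 0.46*b - 1.16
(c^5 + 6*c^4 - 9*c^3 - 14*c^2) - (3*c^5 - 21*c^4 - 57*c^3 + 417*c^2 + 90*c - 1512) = -2*c^5 + 27*c^4 + 48*c^3 - 431*c^2 - 90*c + 1512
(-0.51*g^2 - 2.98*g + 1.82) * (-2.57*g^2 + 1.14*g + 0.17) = 1.3107*g^4 + 7.0772*g^3 - 8.1613*g^2 + 1.5682*g + 0.3094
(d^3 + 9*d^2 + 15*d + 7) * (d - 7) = d^4 + 2*d^3 - 48*d^2 - 98*d - 49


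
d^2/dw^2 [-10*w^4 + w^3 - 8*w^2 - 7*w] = -120*w^2 + 6*w - 16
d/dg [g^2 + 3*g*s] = 2*g + 3*s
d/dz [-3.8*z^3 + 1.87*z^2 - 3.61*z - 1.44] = -11.4*z^2 + 3.74*z - 3.61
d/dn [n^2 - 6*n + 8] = 2*n - 6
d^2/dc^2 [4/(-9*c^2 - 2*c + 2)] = 8*(81*c^2 + 18*c - 4*(9*c + 1)^2 - 18)/(9*c^2 + 2*c - 2)^3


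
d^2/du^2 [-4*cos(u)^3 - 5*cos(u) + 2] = (17 - 36*sin(u)^2)*cos(u)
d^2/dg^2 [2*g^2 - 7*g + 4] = 4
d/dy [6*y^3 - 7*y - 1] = 18*y^2 - 7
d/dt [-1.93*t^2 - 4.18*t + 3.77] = -3.86*t - 4.18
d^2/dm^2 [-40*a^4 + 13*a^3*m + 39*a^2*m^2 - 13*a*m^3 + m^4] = 78*a^2 - 78*a*m + 12*m^2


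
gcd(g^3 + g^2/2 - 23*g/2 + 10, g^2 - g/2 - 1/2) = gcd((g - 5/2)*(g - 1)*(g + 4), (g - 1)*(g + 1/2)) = g - 1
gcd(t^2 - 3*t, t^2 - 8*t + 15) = t - 3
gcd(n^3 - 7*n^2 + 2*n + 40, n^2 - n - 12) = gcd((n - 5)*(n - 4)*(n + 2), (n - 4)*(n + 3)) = n - 4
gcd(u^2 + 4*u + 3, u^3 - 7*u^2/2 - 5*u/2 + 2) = u + 1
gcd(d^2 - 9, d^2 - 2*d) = 1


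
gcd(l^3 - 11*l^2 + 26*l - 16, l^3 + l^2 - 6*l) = l - 2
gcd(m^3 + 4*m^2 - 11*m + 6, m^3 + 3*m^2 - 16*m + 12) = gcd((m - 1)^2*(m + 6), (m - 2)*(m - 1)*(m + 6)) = m^2 + 5*m - 6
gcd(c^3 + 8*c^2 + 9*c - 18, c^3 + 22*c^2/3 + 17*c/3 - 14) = c^2 + 5*c - 6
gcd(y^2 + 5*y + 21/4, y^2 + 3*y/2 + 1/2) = 1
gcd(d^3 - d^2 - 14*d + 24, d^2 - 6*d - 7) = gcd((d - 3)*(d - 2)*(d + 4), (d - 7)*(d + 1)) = 1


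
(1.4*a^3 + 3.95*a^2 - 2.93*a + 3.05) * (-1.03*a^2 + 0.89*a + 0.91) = -1.442*a^5 - 2.8225*a^4 + 7.8074*a^3 - 2.1547*a^2 + 0.0481999999999996*a + 2.7755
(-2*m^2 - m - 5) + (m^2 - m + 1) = -m^2 - 2*m - 4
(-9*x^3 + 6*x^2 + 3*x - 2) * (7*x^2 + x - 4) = -63*x^5 + 33*x^4 + 63*x^3 - 35*x^2 - 14*x + 8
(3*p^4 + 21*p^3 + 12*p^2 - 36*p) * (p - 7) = 3*p^5 - 135*p^3 - 120*p^2 + 252*p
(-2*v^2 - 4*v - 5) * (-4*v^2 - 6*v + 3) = 8*v^4 + 28*v^3 + 38*v^2 + 18*v - 15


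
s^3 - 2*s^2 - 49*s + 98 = (s - 7)*(s - 2)*(s + 7)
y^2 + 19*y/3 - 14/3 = (y - 2/3)*(y + 7)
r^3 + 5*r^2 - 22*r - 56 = (r - 4)*(r + 2)*(r + 7)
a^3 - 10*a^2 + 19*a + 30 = (a - 6)*(a - 5)*(a + 1)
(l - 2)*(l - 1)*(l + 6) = l^3 + 3*l^2 - 16*l + 12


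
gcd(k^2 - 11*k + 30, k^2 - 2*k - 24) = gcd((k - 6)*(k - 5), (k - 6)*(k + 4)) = k - 6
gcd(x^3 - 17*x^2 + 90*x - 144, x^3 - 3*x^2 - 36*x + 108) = x^2 - 9*x + 18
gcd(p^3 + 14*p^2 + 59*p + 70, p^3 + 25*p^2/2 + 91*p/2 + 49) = p^2 + 9*p + 14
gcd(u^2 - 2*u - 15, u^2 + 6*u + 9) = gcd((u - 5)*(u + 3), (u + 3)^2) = u + 3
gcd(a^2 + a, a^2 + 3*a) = a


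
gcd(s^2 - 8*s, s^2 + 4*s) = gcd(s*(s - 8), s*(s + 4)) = s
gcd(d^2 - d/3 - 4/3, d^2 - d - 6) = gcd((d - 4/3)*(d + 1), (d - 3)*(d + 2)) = 1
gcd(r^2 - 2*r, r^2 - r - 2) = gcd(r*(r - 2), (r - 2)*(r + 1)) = r - 2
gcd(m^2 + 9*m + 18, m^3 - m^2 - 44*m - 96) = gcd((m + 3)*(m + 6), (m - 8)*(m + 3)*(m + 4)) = m + 3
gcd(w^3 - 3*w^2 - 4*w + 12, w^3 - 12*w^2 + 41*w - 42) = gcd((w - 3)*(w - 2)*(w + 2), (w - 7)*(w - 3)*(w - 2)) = w^2 - 5*w + 6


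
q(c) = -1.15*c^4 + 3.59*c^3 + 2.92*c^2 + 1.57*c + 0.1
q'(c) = -4.6*c^3 + 10.77*c^2 + 5.84*c + 1.57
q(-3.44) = -277.93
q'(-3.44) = 296.18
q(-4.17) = -563.72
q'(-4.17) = 498.05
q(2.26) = 30.00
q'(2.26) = 16.68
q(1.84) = 22.06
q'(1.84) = 20.12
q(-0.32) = -0.23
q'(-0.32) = 0.95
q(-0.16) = -0.09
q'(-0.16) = 0.93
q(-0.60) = -0.72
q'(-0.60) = 2.94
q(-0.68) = -0.99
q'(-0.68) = 4.03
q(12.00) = -17203.46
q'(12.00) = -6326.27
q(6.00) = -600.32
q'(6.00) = -569.27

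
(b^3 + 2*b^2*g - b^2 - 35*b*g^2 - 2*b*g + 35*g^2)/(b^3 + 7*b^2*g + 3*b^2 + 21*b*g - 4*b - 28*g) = (b - 5*g)/(b + 4)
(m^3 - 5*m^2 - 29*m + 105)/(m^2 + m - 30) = (m^3 - 5*m^2 - 29*m + 105)/(m^2 + m - 30)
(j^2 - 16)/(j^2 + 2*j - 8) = (j - 4)/(j - 2)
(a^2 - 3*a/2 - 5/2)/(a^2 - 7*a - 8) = (a - 5/2)/(a - 8)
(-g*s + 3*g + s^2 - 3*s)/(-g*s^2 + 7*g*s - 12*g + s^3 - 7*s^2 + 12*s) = 1/(s - 4)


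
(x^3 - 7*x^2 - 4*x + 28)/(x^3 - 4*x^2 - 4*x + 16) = (x - 7)/(x - 4)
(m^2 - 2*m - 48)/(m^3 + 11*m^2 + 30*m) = (m - 8)/(m*(m + 5))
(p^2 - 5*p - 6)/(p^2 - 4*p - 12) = (p + 1)/(p + 2)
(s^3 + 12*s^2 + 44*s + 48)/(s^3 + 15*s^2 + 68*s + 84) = (s + 4)/(s + 7)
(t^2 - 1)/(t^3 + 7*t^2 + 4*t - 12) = (t + 1)/(t^2 + 8*t + 12)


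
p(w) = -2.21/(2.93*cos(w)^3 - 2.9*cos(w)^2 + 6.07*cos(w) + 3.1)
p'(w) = -2.21*(8.79*sin(w)*cos(w)^2 - 5.8*sin(w)*cos(w) + 6.07*sin(w))/(2.93*cos(w)^3 - 2.9*cos(w)^2 + 6.07*cos(w) + 3.1)^2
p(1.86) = -2.07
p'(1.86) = -15.76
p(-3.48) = 0.29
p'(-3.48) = -0.24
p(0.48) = -0.27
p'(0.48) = -0.12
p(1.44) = -0.57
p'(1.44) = -0.81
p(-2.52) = 0.41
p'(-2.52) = 0.75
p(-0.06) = -0.24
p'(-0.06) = 0.01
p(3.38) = 0.27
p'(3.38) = 0.15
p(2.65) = 0.34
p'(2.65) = -0.44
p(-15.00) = 0.49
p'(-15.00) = 1.12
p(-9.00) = 0.31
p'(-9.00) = 0.34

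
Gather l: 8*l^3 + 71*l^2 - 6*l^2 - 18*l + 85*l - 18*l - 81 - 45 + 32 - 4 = 8*l^3 + 65*l^2 + 49*l - 98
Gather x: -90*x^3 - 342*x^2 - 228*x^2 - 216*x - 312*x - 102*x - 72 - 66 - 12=-90*x^3 - 570*x^2 - 630*x - 150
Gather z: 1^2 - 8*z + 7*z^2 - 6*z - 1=7*z^2 - 14*z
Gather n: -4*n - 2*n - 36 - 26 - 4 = -6*n - 66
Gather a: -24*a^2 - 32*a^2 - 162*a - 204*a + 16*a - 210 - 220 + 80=-56*a^2 - 350*a - 350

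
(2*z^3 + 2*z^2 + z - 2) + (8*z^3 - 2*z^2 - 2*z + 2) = 10*z^3 - z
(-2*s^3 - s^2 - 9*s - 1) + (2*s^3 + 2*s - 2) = -s^2 - 7*s - 3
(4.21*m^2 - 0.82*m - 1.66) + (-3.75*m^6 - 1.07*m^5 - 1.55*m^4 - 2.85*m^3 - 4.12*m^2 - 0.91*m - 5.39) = -3.75*m^6 - 1.07*m^5 - 1.55*m^4 - 2.85*m^3 + 0.0899999999999999*m^2 - 1.73*m - 7.05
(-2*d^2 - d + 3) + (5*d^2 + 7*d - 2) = 3*d^2 + 6*d + 1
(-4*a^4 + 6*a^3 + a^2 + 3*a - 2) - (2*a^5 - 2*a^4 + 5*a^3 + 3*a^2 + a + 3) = -2*a^5 - 2*a^4 + a^3 - 2*a^2 + 2*a - 5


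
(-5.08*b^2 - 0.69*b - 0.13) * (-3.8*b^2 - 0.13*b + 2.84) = 19.304*b^4 + 3.2824*b^3 - 13.8435*b^2 - 1.9427*b - 0.3692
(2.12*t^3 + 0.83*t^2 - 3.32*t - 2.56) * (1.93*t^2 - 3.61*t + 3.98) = 4.0916*t^5 - 6.0513*t^4 - 0.966299999999999*t^3 + 10.3478*t^2 - 3.972*t - 10.1888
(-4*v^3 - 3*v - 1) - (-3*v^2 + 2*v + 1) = -4*v^3 + 3*v^2 - 5*v - 2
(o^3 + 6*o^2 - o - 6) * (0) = 0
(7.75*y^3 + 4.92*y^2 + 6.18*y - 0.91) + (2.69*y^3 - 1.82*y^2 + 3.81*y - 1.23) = 10.44*y^3 + 3.1*y^2 + 9.99*y - 2.14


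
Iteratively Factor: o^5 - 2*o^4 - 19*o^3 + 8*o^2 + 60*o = (o)*(o^4 - 2*o^3 - 19*o^2 + 8*o + 60) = o*(o - 5)*(o^3 + 3*o^2 - 4*o - 12) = o*(o - 5)*(o + 2)*(o^2 + o - 6) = o*(o - 5)*(o + 2)*(o + 3)*(o - 2)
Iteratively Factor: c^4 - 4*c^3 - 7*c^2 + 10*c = (c)*(c^3 - 4*c^2 - 7*c + 10) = c*(c - 5)*(c^2 + c - 2) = c*(c - 5)*(c + 2)*(c - 1)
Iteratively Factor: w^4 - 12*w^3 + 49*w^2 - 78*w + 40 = (w - 5)*(w^3 - 7*w^2 + 14*w - 8) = (w - 5)*(w - 4)*(w^2 - 3*w + 2) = (w - 5)*(w - 4)*(w - 2)*(w - 1)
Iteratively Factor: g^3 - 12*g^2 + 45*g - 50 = (g - 5)*(g^2 - 7*g + 10) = (g - 5)*(g - 2)*(g - 5)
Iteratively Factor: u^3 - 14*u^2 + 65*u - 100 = (u - 4)*(u^2 - 10*u + 25) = (u - 5)*(u - 4)*(u - 5)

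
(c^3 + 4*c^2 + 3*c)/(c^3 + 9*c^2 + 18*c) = (c + 1)/(c + 6)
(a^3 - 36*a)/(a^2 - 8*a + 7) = a*(a^2 - 36)/(a^2 - 8*a + 7)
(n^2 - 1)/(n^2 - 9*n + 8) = (n + 1)/(n - 8)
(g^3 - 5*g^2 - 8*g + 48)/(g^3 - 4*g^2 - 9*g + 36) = (g - 4)/(g - 3)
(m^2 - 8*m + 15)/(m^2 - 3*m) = (m - 5)/m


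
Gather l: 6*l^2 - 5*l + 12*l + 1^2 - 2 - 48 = 6*l^2 + 7*l - 49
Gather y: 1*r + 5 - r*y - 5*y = r + y*(-r - 5) + 5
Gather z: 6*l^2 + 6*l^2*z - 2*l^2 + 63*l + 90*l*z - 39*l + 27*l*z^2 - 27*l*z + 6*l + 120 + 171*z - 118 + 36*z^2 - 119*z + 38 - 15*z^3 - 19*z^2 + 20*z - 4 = 4*l^2 + 30*l - 15*z^3 + z^2*(27*l + 17) + z*(6*l^2 + 63*l + 72) + 36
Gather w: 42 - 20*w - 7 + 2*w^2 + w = 2*w^2 - 19*w + 35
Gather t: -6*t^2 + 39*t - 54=-6*t^2 + 39*t - 54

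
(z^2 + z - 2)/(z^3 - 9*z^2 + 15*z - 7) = (z + 2)/(z^2 - 8*z + 7)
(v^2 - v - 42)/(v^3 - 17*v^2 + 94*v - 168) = (v + 6)/(v^2 - 10*v + 24)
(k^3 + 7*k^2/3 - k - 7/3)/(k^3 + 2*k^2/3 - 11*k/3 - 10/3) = (3*k^2 + 4*k - 7)/(3*k^2 - k - 10)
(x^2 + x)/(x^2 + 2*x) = (x + 1)/(x + 2)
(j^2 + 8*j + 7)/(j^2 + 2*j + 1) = (j + 7)/(j + 1)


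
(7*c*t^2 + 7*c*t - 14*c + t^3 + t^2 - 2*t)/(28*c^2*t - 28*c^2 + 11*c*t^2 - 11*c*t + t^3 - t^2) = (t + 2)/(4*c + t)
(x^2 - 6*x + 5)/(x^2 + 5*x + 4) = (x^2 - 6*x + 5)/(x^2 + 5*x + 4)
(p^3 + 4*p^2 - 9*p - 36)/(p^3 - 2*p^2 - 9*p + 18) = (p + 4)/(p - 2)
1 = 1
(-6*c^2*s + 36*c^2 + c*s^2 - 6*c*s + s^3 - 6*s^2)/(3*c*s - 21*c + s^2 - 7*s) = (-2*c*s + 12*c + s^2 - 6*s)/(s - 7)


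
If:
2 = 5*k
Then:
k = 2/5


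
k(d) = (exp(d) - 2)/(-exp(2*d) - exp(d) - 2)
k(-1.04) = 0.66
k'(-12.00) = 0.00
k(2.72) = -0.05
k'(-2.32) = -0.10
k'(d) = (exp(d) - 2)*(2*exp(2*d) + exp(d))/(-exp(2*d) - exp(d) - 2)^2 + exp(d)/(-exp(2*d) - exp(d) - 2) = ((exp(d) - 2)*(2*exp(d) + 1) - exp(2*d) - exp(d) - 2)*exp(d)/(exp(2*d) + exp(d) + 2)^2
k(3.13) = -0.04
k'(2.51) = 0.04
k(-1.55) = 0.79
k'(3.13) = 0.03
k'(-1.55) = -0.20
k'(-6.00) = 0.00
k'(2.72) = 0.04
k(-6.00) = 1.00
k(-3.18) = 0.96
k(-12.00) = 1.00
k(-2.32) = 0.90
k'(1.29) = -0.05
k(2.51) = -0.06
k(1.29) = -0.09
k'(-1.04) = -0.30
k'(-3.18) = -0.04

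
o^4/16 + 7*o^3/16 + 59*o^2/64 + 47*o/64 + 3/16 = (o/4 + 1/4)*(o/4 + 1)*(o + 1/2)*(o + 3/2)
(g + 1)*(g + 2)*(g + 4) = g^3 + 7*g^2 + 14*g + 8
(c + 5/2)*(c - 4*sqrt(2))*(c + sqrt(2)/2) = c^3 - 7*sqrt(2)*c^2/2 + 5*c^2/2 - 35*sqrt(2)*c/4 - 4*c - 10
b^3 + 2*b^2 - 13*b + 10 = (b - 2)*(b - 1)*(b + 5)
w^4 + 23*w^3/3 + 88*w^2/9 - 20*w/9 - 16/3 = (w - 2/3)*(w + 1)*(w + 4/3)*(w + 6)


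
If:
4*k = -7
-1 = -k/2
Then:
No Solution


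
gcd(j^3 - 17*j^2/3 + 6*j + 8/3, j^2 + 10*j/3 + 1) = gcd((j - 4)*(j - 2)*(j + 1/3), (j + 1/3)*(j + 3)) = j + 1/3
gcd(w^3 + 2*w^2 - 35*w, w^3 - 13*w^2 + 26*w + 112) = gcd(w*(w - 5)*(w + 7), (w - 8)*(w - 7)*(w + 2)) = 1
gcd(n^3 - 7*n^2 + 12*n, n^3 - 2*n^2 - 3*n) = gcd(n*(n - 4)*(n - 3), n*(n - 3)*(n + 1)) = n^2 - 3*n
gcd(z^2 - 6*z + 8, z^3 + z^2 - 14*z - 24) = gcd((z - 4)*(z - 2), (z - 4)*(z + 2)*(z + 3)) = z - 4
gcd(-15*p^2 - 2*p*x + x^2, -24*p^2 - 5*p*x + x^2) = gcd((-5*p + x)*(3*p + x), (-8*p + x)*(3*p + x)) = 3*p + x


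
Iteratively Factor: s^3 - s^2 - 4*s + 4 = (s - 1)*(s^2 - 4) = (s - 1)*(s + 2)*(s - 2)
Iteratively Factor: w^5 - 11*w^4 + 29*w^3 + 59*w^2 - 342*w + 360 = (w - 2)*(w^4 - 9*w^3 + 11*w^2 + 81*w - 180) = (w - 3)*(w - 2)*(w^3 - 6*w^2 - 7*w + 60) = (w - 3)*(w - 2)*(w + 3)*(w^2 - 9*w + 20) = (w - 4)*(w - 3)*(w - 2)*(w + 3)*(w - 5)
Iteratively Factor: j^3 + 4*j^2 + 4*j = (j + 2)*(j^2 + 2*j) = (j + 2)^2*(j)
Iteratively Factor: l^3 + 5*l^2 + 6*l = (l + 2)*(l^2 + 3*l) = l*(l + 2)*(l + 3)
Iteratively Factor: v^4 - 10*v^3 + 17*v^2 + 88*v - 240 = (v - 4)*(v^3 - 6*v^2 - 7*v + 60) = (v - 4)^2*(v^2 - 2*v - 15) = (v - 5)*(v - 4)^2*(v + 3)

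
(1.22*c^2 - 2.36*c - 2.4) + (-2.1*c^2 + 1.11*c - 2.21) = -0.88*c^2 - 1.25*c - 4.61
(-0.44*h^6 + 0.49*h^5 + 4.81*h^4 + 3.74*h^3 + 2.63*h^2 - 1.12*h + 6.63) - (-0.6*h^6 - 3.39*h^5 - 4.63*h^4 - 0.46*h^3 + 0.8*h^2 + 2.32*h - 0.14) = 0.16*h^6 + 3.88*h^5 + 9.44*h^4 + 4.2*h^3 + 1.83*h^2 - 3.44*h + 6.77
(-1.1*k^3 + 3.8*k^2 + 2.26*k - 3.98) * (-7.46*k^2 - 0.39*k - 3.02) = 8.206*k^5 - 27.919*k^4 - 15.0196*k^3 + 17.3334*k^2 - 5.273*k + 12.0196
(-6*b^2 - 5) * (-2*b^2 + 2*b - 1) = 12*b^4 - 12*b^3 + 16*b^2 - 10*b + 5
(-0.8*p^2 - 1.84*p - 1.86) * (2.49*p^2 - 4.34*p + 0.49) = -1.992*p^4 - 1.1096*p^3 + 2.9622*p^2 + 7.1708*p - 0.9114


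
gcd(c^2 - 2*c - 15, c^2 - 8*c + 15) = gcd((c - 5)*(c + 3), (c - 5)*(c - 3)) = c - 5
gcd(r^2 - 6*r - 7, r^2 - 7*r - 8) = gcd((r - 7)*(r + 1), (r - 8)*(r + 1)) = r + 1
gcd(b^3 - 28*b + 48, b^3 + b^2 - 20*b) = b - 4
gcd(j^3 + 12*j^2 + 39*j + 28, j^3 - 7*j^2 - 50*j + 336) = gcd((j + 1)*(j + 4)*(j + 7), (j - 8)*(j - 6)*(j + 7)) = j + 7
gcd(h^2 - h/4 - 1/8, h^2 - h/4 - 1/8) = h^2 - h/4 - 1/8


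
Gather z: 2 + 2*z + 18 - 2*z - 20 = 0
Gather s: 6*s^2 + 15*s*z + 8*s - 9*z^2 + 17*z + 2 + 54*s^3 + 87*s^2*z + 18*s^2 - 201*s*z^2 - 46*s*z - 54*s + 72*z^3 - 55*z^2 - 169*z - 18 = 54*s^3 + s^2*(87*z + 24) + s*(-201*z^2 - 31*z - 46) + 72*z^3 - 64*z^2 - 152*z - 16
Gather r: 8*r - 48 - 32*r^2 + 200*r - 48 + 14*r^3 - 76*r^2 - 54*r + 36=14*r^3 - 108*r^2 + 154*r - 60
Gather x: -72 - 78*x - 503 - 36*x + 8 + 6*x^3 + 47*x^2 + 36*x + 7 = 6*x^3 + 47*x^2 - 78*x - 560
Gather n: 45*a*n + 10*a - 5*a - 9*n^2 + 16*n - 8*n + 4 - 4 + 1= 5*a - 9*n^2 + n*(45*a + 8) + 1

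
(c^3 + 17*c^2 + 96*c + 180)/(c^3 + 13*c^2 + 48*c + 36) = (c + 5)/(c + 1)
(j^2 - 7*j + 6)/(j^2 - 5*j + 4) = (j - 6)/(j - 4)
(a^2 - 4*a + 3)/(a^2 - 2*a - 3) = (a - 1)/(a + 1)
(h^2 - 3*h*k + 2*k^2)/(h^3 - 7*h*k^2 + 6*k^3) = 1/(h + 3*k)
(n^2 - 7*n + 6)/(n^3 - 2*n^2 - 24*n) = (n - 1)/(n*(n + 4))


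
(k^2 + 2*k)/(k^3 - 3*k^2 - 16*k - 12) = k/(k^2 - 5*k - 6)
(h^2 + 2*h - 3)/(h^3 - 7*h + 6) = 1/(h - 2)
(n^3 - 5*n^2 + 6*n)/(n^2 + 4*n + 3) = n*(n^2 - 5*n + 6)/(n^2 + 4*n + 3)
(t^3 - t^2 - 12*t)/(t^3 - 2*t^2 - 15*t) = (t - 4)/(t - 5)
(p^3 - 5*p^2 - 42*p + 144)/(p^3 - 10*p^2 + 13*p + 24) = (p + 6)/(p + 1)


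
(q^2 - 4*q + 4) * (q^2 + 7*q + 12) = q^4 + 3*q^3 - 12*q^2 - 20*q + 48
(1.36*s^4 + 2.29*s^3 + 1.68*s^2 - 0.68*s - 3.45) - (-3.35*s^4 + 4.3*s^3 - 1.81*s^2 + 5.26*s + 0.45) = 4.71*s^4 - 2.01*s^3 + 3.49*s^2 - 5.94*s - 3.9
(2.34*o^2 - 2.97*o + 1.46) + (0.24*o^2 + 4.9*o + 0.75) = 2.58*o^2 + 1.93*o + 2.21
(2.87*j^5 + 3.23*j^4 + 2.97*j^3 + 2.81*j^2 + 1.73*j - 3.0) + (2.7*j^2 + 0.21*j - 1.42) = 2.87*j^5 + 3.23*j^4 + 2.97*j^3 + 5.51*j^2 + 1.94*j - 4.42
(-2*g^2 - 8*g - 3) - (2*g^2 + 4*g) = -4*g^2 - 12*g - 3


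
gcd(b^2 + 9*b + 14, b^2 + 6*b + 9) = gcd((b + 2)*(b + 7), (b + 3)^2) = 1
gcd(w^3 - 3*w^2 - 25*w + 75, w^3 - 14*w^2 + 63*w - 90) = w^2 - 8*w + 15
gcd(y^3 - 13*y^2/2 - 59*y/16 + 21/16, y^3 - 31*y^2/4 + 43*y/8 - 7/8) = y^2 - 29*y/4 + 7/4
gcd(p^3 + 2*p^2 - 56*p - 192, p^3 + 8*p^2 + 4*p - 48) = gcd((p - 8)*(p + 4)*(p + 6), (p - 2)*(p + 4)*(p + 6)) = p^2 + 10*p + 24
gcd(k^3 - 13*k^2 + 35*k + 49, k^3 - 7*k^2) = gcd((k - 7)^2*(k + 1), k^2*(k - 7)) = k - 7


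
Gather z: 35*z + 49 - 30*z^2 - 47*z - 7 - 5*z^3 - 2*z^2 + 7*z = -5*z^3 - 32*z^2 - 5*z + 42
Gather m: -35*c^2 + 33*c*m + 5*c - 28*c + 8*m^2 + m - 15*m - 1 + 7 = -35*c^2 - 23*c + 8*m^2 + m*(33*c - 14) + 6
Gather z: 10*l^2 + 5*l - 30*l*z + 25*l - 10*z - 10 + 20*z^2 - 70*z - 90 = 10*l^2 + 30*l + 20*z^2 + z*(-30*l - 80) - 100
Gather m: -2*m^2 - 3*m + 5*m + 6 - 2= -2*m^2 + 2*m + 4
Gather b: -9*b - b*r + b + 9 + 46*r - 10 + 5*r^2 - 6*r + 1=b*(-r - 8) + 5*r^2 + 40*r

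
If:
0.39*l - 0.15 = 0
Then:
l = 0.38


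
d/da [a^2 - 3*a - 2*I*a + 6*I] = 2*a - 3 - 2*I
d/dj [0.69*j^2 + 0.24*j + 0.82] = 1.38*j + 0.24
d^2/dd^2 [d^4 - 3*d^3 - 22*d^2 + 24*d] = 12*d^2 - 18*d - 44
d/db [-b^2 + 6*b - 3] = 6 - 2*b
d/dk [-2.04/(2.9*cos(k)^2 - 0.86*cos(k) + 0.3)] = (1.7544 - 11.832*cos(k))*sin(k)/(2.9*cos(k)^2 - 0.86*cos(k) + 0.3)^2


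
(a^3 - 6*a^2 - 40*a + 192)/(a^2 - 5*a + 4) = (a^2 - 2*a - 48)/(a - 1)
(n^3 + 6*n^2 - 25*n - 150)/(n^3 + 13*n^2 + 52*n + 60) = (n - 5)/(n + 2)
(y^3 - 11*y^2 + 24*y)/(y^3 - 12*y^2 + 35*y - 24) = y/(y - 1)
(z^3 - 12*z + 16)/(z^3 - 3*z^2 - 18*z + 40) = (z - 2)/(z - 5)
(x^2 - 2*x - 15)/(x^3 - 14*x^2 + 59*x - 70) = (x + 3)/(x^2 - 9*x + 14)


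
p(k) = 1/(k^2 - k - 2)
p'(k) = (1 - 2*k)/(k^2 - k - 2)^2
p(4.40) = 0.08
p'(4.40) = -0.05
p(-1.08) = 4.06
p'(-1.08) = 52.05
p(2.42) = 0.70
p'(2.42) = -1.86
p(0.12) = -0.47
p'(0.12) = 0.17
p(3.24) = 0.19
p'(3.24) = -0.20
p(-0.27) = -0.60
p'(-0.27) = 0.56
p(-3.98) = 0.06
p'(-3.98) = 0.03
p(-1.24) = 1.29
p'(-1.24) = 5.76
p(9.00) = 0.01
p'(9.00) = 0.00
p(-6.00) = 0.02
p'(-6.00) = 0.01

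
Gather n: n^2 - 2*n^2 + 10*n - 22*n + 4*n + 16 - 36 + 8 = -n^2 - 8*n - 12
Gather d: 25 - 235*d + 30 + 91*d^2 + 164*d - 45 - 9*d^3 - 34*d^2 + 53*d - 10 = -9*d^3 + 57*d^2 - 18*d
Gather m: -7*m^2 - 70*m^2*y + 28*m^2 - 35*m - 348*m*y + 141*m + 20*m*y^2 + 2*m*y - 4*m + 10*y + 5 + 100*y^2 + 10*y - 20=m^2*(21 - 70*y) + m*(20*y^2 - 346*y + 102) + 100*y^2 + 20*y - 15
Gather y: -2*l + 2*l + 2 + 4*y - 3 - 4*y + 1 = 0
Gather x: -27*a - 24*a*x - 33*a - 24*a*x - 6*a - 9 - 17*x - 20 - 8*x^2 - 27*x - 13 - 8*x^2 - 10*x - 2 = -66*a - 16*x^2 + x*(-48*a - 54) - 44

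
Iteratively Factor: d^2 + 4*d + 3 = (d + 3)*(d + 1)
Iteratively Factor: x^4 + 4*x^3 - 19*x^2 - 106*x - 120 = (x - 5)*(x^3 + 9*x^2 + 26*x + 24) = (x - 5)*(x + 3)*(x^2 + 6*x + 8) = (x - 5)*(x + 2)*(x + 3)*(x + 4)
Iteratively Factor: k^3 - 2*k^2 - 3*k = (k - 3)*(k^2 + k) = k*(k - 3)*(k + 1)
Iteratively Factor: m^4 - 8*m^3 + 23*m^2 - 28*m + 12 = (m - 2)*(m^3 - 6*m^2 + 11*m - 6) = (m - 2)*(m - 1)*(m^2 - 5*m + 6) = (m - 3)*(m - 2)*(m - 1)*(m - 2)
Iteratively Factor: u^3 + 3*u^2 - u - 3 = (u - 1)*(u^2 + 4*u + 3) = (u - 1)*(u + 1)*(u + 3)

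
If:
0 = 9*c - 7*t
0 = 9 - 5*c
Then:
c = 9/5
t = 81/35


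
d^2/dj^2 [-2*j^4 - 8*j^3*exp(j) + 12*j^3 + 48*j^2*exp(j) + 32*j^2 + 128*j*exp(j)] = -8*j^3*exp(j) - 24*j^2 + 272*j*exp(j) + 72*j + 352*exp(j) + 64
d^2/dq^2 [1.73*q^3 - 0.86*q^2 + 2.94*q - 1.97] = 10.38*q - 1.72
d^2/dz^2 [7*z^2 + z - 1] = 14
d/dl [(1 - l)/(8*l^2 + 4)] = (2*l^2 - 4*l - 1)/(4*(4*l^4 + 4*l^2 + 1))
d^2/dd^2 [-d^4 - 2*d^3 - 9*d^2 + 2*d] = -12*d^2 - 12*d - 18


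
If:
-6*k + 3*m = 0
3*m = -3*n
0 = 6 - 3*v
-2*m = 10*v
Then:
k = -5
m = -10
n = 10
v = 2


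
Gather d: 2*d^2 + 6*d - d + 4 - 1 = 2*d^2 + 5*d + 3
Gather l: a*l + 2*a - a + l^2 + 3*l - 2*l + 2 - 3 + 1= a + l^2 + l*(a + 1)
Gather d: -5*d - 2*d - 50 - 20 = -7*d - 70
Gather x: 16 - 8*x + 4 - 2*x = 20 - 10*x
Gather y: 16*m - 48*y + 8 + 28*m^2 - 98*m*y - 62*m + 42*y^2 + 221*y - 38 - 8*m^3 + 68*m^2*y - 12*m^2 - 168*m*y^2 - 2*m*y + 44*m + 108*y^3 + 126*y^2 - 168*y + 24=-8*m^3 + 16*m^2 - 2*m + 108*y^3 + y^2*(168 - 168*m) + y*(68*m^2 - 100*m + 5) - 6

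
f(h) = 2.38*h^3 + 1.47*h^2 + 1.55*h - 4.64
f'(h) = 7.14*h^2 + 2.94*h + 1.55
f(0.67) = -2.23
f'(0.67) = 6.72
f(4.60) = 265.25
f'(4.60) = 166.16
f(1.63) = 12.10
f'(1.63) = 25.31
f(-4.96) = -266.58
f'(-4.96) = 162.62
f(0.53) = -3.05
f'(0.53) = 5.11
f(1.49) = 8.81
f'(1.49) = 21.78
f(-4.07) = -147.06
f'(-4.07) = 107.86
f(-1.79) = -16.35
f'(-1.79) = 19.16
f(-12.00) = -3924.20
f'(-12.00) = 994.43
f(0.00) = -4.64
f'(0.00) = 1.55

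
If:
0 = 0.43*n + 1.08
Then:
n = -2.51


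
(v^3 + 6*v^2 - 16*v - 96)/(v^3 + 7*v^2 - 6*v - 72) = (v - 4)/(v - 3)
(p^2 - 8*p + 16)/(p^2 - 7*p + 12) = (p - 4)/(p - 3)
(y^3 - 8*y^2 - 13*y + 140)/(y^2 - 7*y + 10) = (y^2 - 3*y - 28)/(y - 2)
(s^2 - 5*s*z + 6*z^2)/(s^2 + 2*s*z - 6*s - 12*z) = (s^2 - 5*s*z + 6*z^2)/(s^2 + 2*s*z - 6*s - 12*z)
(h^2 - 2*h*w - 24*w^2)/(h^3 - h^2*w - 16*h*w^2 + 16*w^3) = (h - 6*w)/(h^2 - 5*h*w + 4*w^2)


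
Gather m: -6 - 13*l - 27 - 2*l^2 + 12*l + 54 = -2*l^2 - l + 21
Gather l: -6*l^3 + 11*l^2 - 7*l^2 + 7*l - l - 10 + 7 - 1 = -6*l^3 + 4*l^2 + 6*l - 4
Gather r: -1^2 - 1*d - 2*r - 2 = -d - 2*r - 3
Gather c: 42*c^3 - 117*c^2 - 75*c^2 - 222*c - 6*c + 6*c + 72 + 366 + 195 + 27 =42*c^3 - 192*c^2 - 222*c + 660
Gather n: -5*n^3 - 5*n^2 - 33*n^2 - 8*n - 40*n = -5*n^3 - 38*n^2 - 48*n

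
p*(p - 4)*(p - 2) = p^3 - 6*p^2 + 8*p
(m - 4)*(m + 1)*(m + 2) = m^3 - m^2 - 10*m - 8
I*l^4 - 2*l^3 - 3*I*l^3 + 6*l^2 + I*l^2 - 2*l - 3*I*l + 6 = (l - 3)*(l + I)*(l + 2*I)*(I*l + 1)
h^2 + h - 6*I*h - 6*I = (h + 1)*(h - 6*I)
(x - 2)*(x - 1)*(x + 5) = x^3 + 2*x^2 - 13*x + 10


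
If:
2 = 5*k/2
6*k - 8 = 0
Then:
No Solution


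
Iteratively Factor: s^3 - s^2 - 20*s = (s - 5)*(s^2 + 4*s) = (s - 5)*(s + 4)*(s)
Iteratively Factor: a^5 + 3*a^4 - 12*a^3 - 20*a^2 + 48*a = (a + 4)*(a^4 - a^3 - 8*a^2 + 12*a) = (a - 2)*(a + 4)*(a^3 + a^2 - 6*a) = (a - 2)^2*(a + 4)*(a^2 + 3*a) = (a - 2)^2*(a + 3)*(a + 4)*(a)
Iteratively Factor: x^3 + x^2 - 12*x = (x - 3)*(x^2 + 4*x) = x*(x - 3)*(x + 4)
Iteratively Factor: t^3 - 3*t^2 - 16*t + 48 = (t - 4)*(t^2 + t - 12) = (t - 4)*(t + 4)*(t - 3)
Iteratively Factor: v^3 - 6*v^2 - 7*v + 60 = (v - 5)*(v^2 - v - 12) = (v - 5)*(v - 4)*(v + 3)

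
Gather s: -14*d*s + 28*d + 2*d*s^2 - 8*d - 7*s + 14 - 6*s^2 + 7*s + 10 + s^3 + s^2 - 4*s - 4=20*d + s^3 + s^2*(2*d - 5) + s*(-14*d - 4) + 20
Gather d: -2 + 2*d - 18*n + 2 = 2*d - 18*n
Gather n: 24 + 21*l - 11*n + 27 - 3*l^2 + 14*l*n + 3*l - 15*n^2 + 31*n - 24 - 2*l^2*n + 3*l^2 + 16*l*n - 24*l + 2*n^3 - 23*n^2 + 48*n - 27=2*n^3 - 38*n^2 + n*(-2*l^2 + 30*l + 68)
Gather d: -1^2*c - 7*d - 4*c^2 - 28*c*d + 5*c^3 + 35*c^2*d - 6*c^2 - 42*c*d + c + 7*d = 5*c^3 - 10*c^2 + d*(35*c^2 - 70*c)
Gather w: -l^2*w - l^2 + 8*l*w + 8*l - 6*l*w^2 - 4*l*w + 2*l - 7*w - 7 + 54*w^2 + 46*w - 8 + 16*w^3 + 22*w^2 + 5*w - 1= -l^2 + 10*l + 16*w^3 + w^2*(76 - 6*l) + w*(-l^2 + 4*l + 44) - 16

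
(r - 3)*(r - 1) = r^2 - 4*r + 3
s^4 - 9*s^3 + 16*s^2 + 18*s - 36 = (s - 6)*(s - 3)*(s - sqrt(2))*(s + sqrt(2))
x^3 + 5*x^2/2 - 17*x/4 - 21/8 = (x - 3/2)*(x + 1/2)*(x + 7/2)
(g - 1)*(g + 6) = g^2 + 5*g - 6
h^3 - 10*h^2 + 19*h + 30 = (h - 6)*(h - 5)*(h + 1)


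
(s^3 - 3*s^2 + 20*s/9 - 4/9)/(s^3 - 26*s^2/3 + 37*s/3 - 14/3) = (3*s^2 - 7*s + 2)/(3*(s^2 - 8*s + 7))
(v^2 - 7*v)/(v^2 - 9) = v*(v - 7)/(v^2 - 9)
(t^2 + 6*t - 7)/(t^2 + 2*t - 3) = (t + 7)/(t + 3)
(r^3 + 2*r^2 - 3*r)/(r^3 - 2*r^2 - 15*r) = (r - 1)/(r - 5)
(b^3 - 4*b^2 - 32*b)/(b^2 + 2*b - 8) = b*(b - 8)/(b - 2)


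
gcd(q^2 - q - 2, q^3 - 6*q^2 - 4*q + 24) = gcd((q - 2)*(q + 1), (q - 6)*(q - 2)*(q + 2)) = q - 2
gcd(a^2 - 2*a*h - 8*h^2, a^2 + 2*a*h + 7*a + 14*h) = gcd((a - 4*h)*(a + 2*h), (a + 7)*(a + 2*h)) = a + 2*h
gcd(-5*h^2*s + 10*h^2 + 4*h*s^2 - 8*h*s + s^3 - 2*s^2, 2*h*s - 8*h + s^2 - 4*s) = 1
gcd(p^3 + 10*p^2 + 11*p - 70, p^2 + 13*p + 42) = p + 7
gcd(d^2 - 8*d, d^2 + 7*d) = d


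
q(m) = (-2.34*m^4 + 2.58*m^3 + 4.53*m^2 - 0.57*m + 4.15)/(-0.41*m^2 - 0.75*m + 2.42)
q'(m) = (0.82*m + 0.75)*(-2.34*m^4 + 2.58*m^3 + 4.53*m^2 - 0.57*m + 4.15)/(-0.41*m^2 - 0.75*m + 2.42)^2 + (-9.36*m^3 + 7.74*m^2 + 9.06*m - 0.57)/(-0.41*m^2 - 0.75*m + 2.42) = (1.9188*m^5 + 4.2072*m^4 - 26.5212*m^3 + 15.0996*m^2 + 25.3282*m + 1.7331)/(0.1681*m^4 + 0.615*m^3 - 1.4219*m^2 - 3.63*m + 5.8564)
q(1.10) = 8.20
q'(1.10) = 18.06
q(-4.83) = 412.12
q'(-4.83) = 37.55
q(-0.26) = 1.76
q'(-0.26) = -0.50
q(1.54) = 35.12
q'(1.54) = 233.18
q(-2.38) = -41.80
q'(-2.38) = 105.24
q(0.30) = 2.06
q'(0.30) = 2.15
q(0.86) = 5.01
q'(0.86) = 9.70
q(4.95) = 86.40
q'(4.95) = 42.85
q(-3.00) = -216.91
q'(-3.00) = 679.13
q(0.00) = 1.71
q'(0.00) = 0.30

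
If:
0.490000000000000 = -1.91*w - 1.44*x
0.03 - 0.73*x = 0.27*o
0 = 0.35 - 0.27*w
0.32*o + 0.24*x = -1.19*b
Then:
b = -1.11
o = 5.68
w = 1.30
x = -2.06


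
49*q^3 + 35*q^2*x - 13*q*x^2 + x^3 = (-7*q + x)^2*(q + x)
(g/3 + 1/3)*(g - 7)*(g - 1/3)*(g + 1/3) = g^4/3 - 2*g^3 - 64*g^2/27 + 2*g/9 + 7/27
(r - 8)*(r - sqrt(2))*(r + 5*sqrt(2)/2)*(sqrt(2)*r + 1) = sqrt(2)*r^4 - 8*sqrt(2)*r^3 + 4*r^3 - 32*r^2 - 7*sqrt(2)*r^2/2 - 5*r + 28*sqrt(2)*r + 40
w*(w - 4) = w^2 - 4*w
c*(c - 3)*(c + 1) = c^3 - 2*c^2 - 3*c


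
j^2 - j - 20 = (j - 5)*(j + 4)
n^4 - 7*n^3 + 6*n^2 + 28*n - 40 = (n - 5)*(n - 2)^2*(n + 2)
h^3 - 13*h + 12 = (h - 3)*(h - 1)*(h + 4)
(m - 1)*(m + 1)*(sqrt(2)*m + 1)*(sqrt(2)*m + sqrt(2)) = 2*m^4 + sqrt(2)*m^3 + 2*m^3 - 2*m^2 + sqrt(2)*m^2 - 2*m - sqrt(2)*m - sqrt(2)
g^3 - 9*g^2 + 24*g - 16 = (g - 4)^2*(g - 1)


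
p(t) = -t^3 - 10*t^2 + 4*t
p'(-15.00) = -371.00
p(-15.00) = 1065.00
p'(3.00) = -83.00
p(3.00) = -105.00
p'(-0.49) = 13.08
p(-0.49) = -4.24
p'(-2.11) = 32.84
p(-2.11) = -43.57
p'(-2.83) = 36.57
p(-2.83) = -68.74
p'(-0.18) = 7.50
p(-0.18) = -1.04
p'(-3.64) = 37.05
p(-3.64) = -98.83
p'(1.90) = -44.83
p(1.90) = -35.36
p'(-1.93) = 31.43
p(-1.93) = -37.78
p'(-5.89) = 17.72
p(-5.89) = -166.14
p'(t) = -3*t^2 - 20*t + 4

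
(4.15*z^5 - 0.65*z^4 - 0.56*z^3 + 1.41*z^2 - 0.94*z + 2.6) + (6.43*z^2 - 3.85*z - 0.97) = 4.15*z^5 - 0.65*z^4 - 0.56*z^3 + 7.84*z^2 - 4.79*z + 1.63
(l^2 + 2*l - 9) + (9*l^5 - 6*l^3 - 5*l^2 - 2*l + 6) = 9*l^5 - 6*l^3 - 4*l^2 - 3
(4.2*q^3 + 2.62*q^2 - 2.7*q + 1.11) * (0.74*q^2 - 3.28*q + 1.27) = 3.108*q^5 - 11.8372*q^4 - 5.2576*q^3 + 13.0048*q^2 - 7.0698*q + 1.4097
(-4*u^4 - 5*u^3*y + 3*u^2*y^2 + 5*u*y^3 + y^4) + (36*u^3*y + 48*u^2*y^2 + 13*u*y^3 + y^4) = -4*u^4 + 31*u^3*y + 51*u^2*y^2 + 18*u*y^3 + 2*y^4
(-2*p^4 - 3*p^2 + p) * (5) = -10*p^4 - 15*p^2 + 5*p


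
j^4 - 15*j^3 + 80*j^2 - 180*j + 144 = (j - 6)*(j - 4)*(j - 3)*(j - 2)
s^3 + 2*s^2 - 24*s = s*(s - 4)*(s + 6)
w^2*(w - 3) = w^3 - 3*w^2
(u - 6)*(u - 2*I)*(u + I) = u^3 - 6*u^2 - I*u^2 + 2*u + 6*I*u - 12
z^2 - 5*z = z*(z - 5)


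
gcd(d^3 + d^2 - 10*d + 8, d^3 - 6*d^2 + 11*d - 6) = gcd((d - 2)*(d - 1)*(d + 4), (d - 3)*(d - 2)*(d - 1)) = d^2 - 3*d + 2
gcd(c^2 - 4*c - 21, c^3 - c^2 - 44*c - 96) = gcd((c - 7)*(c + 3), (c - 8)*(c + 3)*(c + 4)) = c + 3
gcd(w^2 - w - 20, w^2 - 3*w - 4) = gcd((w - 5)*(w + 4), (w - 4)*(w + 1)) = 1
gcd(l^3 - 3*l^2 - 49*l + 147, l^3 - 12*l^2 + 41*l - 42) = l^2 - 10*l + 21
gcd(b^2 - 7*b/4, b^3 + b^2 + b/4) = b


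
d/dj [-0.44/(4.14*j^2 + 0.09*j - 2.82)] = (3.6432*j + 0.0396)/(4.14*j^2 + 0.09*j - 2.82)^2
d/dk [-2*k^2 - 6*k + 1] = -4*k - 6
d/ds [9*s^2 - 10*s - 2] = 18*s - 10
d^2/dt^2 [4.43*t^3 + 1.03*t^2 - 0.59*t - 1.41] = 26.58*t + 2.06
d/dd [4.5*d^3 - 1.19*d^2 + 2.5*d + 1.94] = 13.5*d^2 - 2.38*d + 2.5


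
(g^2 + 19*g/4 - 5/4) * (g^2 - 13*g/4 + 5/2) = g^4 + 3*g^3/2 - 227*g^2/16 + 255*g/16 - 25/8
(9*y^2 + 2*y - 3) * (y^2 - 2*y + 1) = 9*y^4 - 16*y^3 + 2*y^2 + 8*y - 3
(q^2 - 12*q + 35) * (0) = 0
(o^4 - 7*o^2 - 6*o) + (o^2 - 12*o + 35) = o^4 - 6*o^2 - 18*o + 35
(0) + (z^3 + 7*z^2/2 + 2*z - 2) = z^3 + 7*z^2/2 + 2*z - 2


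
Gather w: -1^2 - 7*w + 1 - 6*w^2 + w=-6*w^2 - 6*w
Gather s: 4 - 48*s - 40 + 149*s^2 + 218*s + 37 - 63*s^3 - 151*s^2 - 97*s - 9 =-63*s^3 - 2*s^2 + 73*s - 8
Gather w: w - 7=w - 7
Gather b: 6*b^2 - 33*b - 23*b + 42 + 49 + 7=6*b^2 - 56*b + 98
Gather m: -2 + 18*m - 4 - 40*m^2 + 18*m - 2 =-40*m^2 + 36*m - 8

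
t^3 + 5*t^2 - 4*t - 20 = (t - 2)*(t + 2)*(t + 5)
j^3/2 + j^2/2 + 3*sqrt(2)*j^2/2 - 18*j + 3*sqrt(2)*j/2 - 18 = (j/2 + 1/2)*(j - 3*sqrt(2))*(j + 6*sqrt(2))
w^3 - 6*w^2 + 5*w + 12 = (w - 4)*(w - 3)*(w + 1)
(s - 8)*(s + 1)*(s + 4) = s^3 - 3*s^2 - 36*s - 32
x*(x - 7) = x^2 - 7*x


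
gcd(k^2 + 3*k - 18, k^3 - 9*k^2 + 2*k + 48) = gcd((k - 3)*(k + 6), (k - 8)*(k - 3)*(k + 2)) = k - 3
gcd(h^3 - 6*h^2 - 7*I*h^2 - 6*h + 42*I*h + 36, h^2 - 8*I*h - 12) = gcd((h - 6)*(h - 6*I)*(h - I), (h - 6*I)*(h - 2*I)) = h - 6*I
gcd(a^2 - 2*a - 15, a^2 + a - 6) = a + 3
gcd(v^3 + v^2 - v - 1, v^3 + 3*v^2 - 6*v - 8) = v + 1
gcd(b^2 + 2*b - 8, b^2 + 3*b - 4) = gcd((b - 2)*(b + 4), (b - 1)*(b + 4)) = b + 4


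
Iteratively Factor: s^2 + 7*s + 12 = (s + 3)*(s + 4)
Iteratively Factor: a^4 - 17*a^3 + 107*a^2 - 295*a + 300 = (a - 5)*(a^3 - 12*a^2 + 47*a - 60) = (a - 5)*(a - 4)*(a^2 - 8*a + 15) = (a - 5)*(a - 4)*(a - 3)*(a - 5)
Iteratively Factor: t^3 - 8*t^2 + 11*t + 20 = (t - 5)*(t^2 - 3*t - 4) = (t - 5)*(t - 4)*(t + 1)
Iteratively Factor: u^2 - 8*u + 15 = (u - 3)*(u - 5)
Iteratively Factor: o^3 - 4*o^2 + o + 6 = (o - 3)*(o^2 - o - 2) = (o - 3)*(o + 1)*(o - 2)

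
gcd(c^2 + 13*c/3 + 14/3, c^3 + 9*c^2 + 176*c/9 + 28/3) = c + 7/3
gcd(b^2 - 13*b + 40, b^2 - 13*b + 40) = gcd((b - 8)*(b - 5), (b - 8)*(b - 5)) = b^2 - 13*b + 40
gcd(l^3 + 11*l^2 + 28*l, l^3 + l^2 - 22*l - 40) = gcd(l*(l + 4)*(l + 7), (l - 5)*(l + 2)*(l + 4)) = l + 4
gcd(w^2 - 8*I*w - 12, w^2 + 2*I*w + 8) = w - 2*I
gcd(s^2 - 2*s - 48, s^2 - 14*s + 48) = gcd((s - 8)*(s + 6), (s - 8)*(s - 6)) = s - 8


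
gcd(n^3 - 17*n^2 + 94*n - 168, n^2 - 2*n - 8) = n - 4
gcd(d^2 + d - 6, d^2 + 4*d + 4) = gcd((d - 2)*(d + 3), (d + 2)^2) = 1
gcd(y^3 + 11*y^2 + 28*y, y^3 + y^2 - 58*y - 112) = y + 7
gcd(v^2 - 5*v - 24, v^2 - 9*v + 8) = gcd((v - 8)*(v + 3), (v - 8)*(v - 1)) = v - 8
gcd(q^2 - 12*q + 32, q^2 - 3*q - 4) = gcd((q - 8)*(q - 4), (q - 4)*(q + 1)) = q - 4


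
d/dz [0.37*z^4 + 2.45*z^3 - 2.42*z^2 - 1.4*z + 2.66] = 1.48*z^3 + 7.35*z^2 - 4.84*z - 1.4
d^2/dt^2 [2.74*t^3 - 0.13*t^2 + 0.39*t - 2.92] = 16.44*t - 0.26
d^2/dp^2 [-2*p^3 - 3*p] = -12*p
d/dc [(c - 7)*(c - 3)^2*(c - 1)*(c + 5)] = 5*c^4 - 36*c^3 - 18*c^2 + 412*c - 507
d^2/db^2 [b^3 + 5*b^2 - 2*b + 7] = 6*b + 10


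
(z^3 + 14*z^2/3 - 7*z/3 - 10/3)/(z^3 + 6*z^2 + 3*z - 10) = (z + 2/3)/(z + 2)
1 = 1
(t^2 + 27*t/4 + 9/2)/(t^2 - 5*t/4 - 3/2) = (t + 6)/(t - 2)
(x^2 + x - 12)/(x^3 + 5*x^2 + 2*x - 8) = (x - 3)/(x^2 + x - 2)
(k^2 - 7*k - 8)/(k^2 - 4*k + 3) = (k^2 - 7*k - 8)/(k^2 - 4*k + 3)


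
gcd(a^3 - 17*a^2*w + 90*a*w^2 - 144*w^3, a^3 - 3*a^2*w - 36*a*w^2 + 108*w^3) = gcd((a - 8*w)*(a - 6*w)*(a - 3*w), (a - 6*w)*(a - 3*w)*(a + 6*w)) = a^2 - 9*a*w + 18*w^2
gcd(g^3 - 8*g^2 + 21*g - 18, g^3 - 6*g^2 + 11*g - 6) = g^2 - 5*g + 6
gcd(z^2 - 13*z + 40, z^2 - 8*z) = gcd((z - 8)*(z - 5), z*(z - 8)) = z - 8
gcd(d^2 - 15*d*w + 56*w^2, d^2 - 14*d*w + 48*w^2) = -d + 8*w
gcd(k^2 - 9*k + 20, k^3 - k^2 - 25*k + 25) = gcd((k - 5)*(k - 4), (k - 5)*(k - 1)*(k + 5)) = k - 5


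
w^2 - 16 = (w - 4)*(w + 4)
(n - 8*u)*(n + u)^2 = n^3 - 6*n^2*u - 15*n*u^2 - 8*u^3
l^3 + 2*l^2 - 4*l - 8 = (l - 2)*(l + 2)^2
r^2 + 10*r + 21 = (r + 3)*(r + 7)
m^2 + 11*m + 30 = (m + 5)*(m + 6)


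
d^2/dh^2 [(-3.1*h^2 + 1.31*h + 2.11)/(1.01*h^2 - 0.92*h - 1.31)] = (-3.08837800000001*h^3 - 11.695194*h^2 - 1.364106*h - 4.642154)/(1.030301*h^6 - 2.815476*h^5 - 1.444401*h^4 + 6.524824*h^3 + 1.873431*h^2 - 4.736436*h - 2.248091)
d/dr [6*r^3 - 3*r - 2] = 18*r^2 - 3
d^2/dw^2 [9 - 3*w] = 0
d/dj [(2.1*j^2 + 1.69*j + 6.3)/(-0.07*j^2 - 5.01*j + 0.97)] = (-10.4027*j^2 + 4.956*j + 33.2023)/(0.0049*j^4 + 0.7014*j^3 + 24.9643*j^2 - 9.7194*j + 0.9409)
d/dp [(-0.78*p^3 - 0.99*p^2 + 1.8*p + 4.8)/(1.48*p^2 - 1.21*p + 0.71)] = (-1.1544*p^4 + 1.8876*p^3 - 3.1275*p^2 - 15.6138*p + 7.086)/(2.1904*p^4 - 3.5816*p^3 + 3.5657*p^2 - 1.7182*p + 0.5041)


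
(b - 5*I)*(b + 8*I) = b^2 + 3*I*b + 40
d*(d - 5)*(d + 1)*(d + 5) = d^4 + d^3 - 25*d^2 - 25*d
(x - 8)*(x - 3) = x^2 - 11*x + 24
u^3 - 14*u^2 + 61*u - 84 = (u - 7)*(u - 4)*(u - 3)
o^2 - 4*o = o*(o - 4)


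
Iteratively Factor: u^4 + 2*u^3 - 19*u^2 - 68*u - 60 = (u + 2)*(u^3 - 19*u - 30) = (u + 2)^2*(u^2 - 2*u - 15) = (u + 2)^2*(u + 3)*(u - 5)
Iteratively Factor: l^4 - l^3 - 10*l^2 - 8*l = (l + 1)*(l^3 - 2*l^2 - 8*l) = (l - 4)*(l + 1)*(l^2 + 2*l) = l*(l - 4)*(l + 1)*(l + 2)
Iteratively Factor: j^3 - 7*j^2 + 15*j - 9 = (j - 3)*(j^2 - 4*j + 3) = (j - 3)^2*(j - 1)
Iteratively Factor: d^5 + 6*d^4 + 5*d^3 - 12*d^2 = (d)*(d^4 + 6*d^3 + 5*d^2 - 12*d) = d*(d - 1)*(d^3 + 7*d^2 + 12*d) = d*(d - 1)*(d + 3)*(d^2 + 4*d) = d^2*(d - 1)*(d + 3)*(d + 4)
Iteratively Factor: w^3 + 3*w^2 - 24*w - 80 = (w + 4)*(w^2 - w - 20) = (w + 4)^2*(w - 5)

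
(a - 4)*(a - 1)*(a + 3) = a^3 - 2*a^2 - 11*a + 12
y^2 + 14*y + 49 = (y + 7)^2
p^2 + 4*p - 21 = (p - 3)*(p + 7)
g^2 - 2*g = g*(g - 2)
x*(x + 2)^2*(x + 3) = x^4 + 7*x^3 + 16*x^2 + 12*x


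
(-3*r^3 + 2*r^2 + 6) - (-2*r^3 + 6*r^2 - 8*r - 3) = -r^3 - 4*r^2 + 8*r + 9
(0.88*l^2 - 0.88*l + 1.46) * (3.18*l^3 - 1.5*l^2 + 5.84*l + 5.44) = 2.7984*l^5 - 4.1184*l^4 + 11.102*l^3 - 2.542*l^2 + 3.7392*l + 7.9424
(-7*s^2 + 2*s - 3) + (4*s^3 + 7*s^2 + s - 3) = 4*s^3 + 3*s - 6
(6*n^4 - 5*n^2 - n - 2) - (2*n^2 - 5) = 6*n^4 - 7*n^2 - n + 3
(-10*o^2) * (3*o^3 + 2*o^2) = -30*o^5 - 20*o^4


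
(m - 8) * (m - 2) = m^2 - 10*m + 16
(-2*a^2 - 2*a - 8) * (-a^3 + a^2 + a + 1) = 2*a^5 + 4*a^3 - 12*a^2 - 10*a - 8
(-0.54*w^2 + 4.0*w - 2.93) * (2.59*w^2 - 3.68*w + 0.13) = -1.3986*w^4 + 12.3472*w^3 - 22.3789*w^2 + 11.3024*w - 0.3809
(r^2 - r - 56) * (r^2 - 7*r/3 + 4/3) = r^4 - 10*r^3/3 - 157*r^2/3 + 388*r/3 - 224/3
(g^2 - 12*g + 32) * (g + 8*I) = g^3 - 12*g^2 + 8*I*g^2 + 32*g - 96*I*g + 256*I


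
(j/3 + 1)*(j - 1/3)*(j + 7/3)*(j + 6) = j^4/3 + 11*j^3/3 + 317*j^2/27 + 29*j/3 - 14/3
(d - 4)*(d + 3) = d^2 - d - 12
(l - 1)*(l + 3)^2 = l^3 + 5*l^2 + 3*l - 9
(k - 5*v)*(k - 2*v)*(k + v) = k^3 - 6*k^2*v + 3*k*v^2 + 10*v^3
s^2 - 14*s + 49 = (s - 7)^2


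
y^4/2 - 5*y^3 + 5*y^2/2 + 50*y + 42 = (y/2 + 1)*(y - 7)*(y - 6)*(y + 1)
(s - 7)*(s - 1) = s^2 - 8*s + 7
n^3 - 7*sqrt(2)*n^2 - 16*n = n*(n - 8*sqrt(2))*(n + sqrt(2))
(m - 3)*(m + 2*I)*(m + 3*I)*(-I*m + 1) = -I*m^4 + 6*m^3 + 3*I*m^3 - 18*m^2 + 11*I*m^2 - 6*m - 33*I*m + 18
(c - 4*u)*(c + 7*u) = c^2 + 3*c*u - 28*u^2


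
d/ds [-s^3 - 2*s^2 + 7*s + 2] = -3*s^2 - 4*s + 7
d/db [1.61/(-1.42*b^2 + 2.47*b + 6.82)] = (4.5724*b - 3.9767)/(-1.42*b^2 + 2.47*b + 6.82)^2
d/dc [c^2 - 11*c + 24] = 2*c - 11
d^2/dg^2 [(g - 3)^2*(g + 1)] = 6*g - 10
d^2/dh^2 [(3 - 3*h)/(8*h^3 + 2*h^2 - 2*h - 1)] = 12*(-2*(h - 1)*(12*h^2 + 2*h - 1)^2 + (12*h^2 + 2*h + (h - 1)*(12*h + 1) - 1)*(8*h^3 + 2*h^2 - 2*h - 1))/(8*h^3 + 2*h^2 - 2*h - 1)^3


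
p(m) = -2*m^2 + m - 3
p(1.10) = -4.32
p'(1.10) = -3.40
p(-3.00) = -24.00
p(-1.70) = -10.48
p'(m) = 1 - 4*m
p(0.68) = -3.24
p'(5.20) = -19.80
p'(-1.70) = 7.80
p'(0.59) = -1.36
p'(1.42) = -4.68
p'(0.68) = -1.72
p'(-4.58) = 19.32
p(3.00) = -18.00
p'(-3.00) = 13.00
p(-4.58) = -49.53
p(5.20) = -51.88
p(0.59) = -3.11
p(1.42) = -5.61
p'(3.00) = -11.00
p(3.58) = -25.05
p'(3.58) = -13.32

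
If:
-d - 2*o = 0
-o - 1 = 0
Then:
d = 2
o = -1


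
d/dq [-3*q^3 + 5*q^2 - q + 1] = -9*q^2 + 10*q - 1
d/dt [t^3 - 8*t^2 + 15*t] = 3*t^2 - 16*t + 15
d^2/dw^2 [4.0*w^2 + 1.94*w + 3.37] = 8.00000000000000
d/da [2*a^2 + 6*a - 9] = 4*a + 6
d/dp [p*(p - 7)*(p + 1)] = 3*p^2 - 12*p - 7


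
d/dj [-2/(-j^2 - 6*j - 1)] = 4*(-j - 3)/(j^2 + 6*j + 1)^2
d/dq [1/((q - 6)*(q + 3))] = (3 - 2*q)/(q^4 - 6*q^3 - 27*q^2 + 108*q + 324)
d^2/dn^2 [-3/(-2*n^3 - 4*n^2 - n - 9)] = 6*(-2*(3*n + 2)*(2*n^3 + 4*n^2 + n + 9) + (6*n^2 + 8*n + 1)^2)/(2*n^3 + 4*n^2 + n + 9)^3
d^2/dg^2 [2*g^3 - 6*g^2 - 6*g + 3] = 12*g - 12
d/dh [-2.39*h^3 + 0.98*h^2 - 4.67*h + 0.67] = -7.17*h^2 + 1.96*h - 4.67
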